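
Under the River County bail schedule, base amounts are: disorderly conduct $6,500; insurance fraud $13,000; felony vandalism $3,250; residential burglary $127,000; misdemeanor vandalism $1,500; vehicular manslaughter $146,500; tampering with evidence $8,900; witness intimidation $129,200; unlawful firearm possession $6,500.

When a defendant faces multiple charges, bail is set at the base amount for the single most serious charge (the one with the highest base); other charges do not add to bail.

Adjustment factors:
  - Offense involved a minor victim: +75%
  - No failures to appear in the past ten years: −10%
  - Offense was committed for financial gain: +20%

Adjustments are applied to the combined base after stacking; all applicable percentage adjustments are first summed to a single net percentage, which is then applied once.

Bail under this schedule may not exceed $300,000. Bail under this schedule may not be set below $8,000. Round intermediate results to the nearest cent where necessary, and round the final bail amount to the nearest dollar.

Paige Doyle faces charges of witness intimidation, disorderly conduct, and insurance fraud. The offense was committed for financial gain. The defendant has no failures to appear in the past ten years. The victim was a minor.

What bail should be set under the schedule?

$239,020

Base amounts from the schedule: witness intimidation $129,200; disorderly conduct $6,500; insurance fraud $13,000.
Stacking rule: use the highest base only. Highest is witness intimidation at $129,200. Combined base = $129,200.
Net percentage adjustment: +75% −10% +20% = +85%. $129,200 × 1.85 = $239,020.
$239,020 is within the $300,000 maximum.
$239,020 is at or above the $8,000 minimum.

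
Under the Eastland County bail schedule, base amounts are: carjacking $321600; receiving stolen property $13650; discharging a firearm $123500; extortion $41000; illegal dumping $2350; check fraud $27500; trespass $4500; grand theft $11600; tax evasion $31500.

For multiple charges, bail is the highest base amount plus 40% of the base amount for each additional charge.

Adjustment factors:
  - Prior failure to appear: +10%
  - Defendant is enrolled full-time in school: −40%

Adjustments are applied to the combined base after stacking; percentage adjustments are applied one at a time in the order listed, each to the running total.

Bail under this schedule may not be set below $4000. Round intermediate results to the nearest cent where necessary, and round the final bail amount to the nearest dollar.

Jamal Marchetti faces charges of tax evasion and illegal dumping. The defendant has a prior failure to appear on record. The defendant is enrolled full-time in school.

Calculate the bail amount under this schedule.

Base amounts from the schedule: tax evasion $31500; illegal dumping $2350.
Stacking rule: highest base plus 40% of each additional charge. Highest is tax evasion at $31500. Additional: $2350 × 40% = $940. Combined base = $31500 + $940 = $32440.
Prior failure to appear (+10%): $32440 × 1.1 = $35684.
Defendant is enrolled full-time in school (−40%): $35684 × 0.6 = $21410.40.
$21410.40 is at or above the $4000 minimum.
Rounded to the nearest dollar: $21410.

$21410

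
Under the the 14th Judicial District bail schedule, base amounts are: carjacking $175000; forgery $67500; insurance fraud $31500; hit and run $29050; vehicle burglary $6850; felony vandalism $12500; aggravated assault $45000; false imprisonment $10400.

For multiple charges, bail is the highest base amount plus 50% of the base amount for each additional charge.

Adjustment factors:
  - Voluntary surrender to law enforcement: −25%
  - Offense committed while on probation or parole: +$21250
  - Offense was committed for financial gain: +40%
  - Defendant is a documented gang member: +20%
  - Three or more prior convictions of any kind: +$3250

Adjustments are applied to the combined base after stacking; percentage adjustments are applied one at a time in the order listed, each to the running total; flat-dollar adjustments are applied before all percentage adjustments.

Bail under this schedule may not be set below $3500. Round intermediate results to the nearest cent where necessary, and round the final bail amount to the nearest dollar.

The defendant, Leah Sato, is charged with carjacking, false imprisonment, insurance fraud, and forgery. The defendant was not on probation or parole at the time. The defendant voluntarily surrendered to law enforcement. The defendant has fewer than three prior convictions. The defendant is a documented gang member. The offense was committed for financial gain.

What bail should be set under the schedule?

$289422

Base amounts from the schedule: carjacking $175000; false imprisonment $10400; insurance fraud $31500; forgery $67500.
Stacking rule: highest base plus 50% of each additional charge. Highest is carjacking at $175000. Additional: $10400 × 50% = $5200; $31500 × 50% = $15750; $67500 × 50% = $33750. Combined base = $175000 + $54700 = $229700.
Voluntary surrender to law enforcement (−25%): $229700 × 0.75 = $172275.
Offense was committed for financial gain (+40%): $172275 × 1.4 = $241185.
Defendant is a documented gang member (+20%): $241185 × 1.2 = $289422.
$289422 is at or above the $3500 minimum.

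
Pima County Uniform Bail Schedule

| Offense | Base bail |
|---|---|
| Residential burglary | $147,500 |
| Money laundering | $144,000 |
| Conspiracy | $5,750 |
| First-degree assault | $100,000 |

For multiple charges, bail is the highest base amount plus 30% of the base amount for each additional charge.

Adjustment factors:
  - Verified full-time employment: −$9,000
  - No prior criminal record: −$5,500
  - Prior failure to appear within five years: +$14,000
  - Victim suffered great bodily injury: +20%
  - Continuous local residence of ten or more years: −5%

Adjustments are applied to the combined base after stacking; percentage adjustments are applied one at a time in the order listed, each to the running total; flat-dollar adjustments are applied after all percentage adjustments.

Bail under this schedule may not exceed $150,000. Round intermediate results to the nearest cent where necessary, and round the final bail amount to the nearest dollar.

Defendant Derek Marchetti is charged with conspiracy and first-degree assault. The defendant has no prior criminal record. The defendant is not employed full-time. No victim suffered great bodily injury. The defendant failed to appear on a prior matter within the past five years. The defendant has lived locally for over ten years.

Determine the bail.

Base amounts from the schedule: conspiracy $5,750; first-degree assault $100,000.
Stacking rule: highest base plus 30% of each additional charge. Highest is first-degree assault at $100,000. Additional: $5,750 × 30% = $1,725. Combined base = $100,000 + $1,725 = $101,725.
Continuous local residence of ten or more years (−5%): $101,725 × 0.95 = $96,638.75.
No prior criminal record (−$5,500 flat): $96,638.75 − $5,500 = $91,138.75.
Prior failure to appear within five years (+$14,000 flat): $91,138.75 + $14,000 = $105,138.75.
$105,138.75 is within the $150,000 maximum.
Rounded to the nearest dollar: $105,139.

$105,139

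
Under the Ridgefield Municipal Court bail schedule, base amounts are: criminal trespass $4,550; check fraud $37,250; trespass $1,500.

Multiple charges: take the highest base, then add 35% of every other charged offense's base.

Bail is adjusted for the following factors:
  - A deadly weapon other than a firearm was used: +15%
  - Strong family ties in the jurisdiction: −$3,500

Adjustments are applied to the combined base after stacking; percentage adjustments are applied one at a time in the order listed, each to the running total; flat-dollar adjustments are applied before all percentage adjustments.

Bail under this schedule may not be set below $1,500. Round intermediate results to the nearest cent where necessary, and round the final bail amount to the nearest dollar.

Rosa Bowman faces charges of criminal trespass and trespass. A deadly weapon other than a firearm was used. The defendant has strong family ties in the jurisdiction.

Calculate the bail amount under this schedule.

$1,811

Base amounts from the schedule: criminal trespass $4,550; trespass $1,500.
Stacking rule: highest base plus 35% of each additional charge. Highest is criminal trespass at $4,550. Additional: $1,500 × 35% = $525. Combined base = $4,550 + $525 = $5,075.
Strong family ties in the jurisdiction (−$3,500 flat): $5,075 − $3,500 = $1,575.
A deadly weapon other than a firearm was used (+15%): $1,575 × 1.15 = $1,811.25.
$1,811.25 is at or above the $1,500 minimum.
Rounded to the nearest dollar: $1,811.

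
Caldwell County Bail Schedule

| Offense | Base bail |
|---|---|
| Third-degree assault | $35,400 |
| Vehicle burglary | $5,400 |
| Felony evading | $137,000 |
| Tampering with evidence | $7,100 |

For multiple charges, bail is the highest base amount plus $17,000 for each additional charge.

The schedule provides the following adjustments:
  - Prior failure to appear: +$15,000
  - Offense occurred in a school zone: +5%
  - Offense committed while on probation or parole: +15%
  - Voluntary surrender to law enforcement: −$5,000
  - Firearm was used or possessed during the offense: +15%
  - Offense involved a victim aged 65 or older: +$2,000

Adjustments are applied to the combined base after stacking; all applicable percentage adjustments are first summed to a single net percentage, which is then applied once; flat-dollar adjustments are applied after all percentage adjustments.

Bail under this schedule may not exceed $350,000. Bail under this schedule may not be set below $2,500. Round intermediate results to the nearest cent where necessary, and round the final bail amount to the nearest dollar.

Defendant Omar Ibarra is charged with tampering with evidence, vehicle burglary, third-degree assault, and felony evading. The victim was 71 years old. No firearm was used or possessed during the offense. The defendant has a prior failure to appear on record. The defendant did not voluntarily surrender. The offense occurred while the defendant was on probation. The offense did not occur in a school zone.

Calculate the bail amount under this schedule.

Base amounts from the schedule: tampering with evidence $7,100; vehicle burglary $5,400; third-degree assault $35,400; felony evading $137,000.
Stacking rule: highest base plus $17,000 per additional charge. Highest is felony evading at $137,000; 3 additional charges → +$51,000. Combined base = $188,000.
Offense committed while on probation or parole (+15%): $188,000 × 1.15 = $216,200.
Prior failure to appear (+$15,000 flat): $216,200 + $15,000 = $231,200.
Offense involved a victim aged 65 or older (+$2,000 flat): $231,200 + $2,000 = $233,200.
$233,200 is within the $350,000 maximum.
$233,200 is at or above the $2,500 minimum.

$233,200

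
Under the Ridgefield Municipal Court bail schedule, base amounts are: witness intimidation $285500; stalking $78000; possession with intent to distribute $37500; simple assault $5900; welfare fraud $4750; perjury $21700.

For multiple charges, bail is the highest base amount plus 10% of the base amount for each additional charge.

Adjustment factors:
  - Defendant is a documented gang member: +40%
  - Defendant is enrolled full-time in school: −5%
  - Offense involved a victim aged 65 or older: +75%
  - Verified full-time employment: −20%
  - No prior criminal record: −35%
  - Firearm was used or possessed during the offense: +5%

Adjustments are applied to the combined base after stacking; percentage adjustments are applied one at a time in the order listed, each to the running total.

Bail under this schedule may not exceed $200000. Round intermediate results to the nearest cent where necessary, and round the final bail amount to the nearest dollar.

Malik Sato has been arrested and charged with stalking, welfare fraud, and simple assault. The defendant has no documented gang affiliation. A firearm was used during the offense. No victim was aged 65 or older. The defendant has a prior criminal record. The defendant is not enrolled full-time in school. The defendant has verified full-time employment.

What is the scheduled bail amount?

$66415

Base amounts from the schedule: stalking $78000; welfare fraud $4750; simple assault $5900.
Stacking rule: highest base plus 10% of each additional charge. Highest is stalking at $78000. Additional: $4750 × 10% = $475; $5900 × 10% = $590. Combined base = $78000 + $1065 = $79065.
Verified full-time employment (−20%): $79065 × 0.8 = $63252.
Firearm was used or possessed during the offense (+5%): $63252 × 1.05 = $66414.60.
$66414.60 is within the $200000 maximum.
Rounded to the nearest dollar: $66415.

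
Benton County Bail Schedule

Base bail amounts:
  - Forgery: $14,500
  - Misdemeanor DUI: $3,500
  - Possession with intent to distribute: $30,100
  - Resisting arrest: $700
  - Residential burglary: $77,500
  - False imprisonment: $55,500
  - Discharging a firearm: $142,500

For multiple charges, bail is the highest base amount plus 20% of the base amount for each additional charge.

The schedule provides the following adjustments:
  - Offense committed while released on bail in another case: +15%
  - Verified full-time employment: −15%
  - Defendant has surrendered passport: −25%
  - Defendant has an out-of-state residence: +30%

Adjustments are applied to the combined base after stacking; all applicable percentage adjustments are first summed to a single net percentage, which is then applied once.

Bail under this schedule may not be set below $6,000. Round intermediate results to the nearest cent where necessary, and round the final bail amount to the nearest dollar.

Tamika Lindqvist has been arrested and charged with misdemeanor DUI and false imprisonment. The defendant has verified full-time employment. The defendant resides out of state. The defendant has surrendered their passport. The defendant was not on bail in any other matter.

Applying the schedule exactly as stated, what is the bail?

Base amounts from the schedule: misdemeanor DUI $3,500; false imprisonment $55,500.
Stacking rule: highest base plus 20% of each additional charge. Highest is false imprisonment at $55,500. Additional: $3,500 × 20% = $700. Combined base = $55,500 + $700 = $56,200.
Net percentage adjustment: −15% −25% +30% = −10%. $56,200 × 0.9 = $50,580.
$50,580 is at or above the $6,000 minimum.

$50,580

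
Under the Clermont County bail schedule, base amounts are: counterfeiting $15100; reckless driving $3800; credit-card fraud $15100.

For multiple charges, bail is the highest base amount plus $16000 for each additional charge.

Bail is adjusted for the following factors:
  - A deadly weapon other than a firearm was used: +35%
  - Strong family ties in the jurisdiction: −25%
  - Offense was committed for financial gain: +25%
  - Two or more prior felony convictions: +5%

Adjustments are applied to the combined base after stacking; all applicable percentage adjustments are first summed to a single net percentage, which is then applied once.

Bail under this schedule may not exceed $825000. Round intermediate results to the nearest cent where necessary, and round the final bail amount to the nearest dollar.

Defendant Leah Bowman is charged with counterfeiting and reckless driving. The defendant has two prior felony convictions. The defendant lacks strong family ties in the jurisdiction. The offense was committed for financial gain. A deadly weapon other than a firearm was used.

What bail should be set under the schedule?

Base amounts from the schedule: counterfeiting $15100; reckless driving $3800.
Stacking rule: highest base plus $16000 per additional charge. Highest is counterfeiting at $15100; 1 additional charge → +$16000. Combined base = $31100.
Net percentage adjustment: +35% +25% +5% = +65%. $31100 × 1.65 = $51315.
$51315 is within the $825000 maximum.

$51315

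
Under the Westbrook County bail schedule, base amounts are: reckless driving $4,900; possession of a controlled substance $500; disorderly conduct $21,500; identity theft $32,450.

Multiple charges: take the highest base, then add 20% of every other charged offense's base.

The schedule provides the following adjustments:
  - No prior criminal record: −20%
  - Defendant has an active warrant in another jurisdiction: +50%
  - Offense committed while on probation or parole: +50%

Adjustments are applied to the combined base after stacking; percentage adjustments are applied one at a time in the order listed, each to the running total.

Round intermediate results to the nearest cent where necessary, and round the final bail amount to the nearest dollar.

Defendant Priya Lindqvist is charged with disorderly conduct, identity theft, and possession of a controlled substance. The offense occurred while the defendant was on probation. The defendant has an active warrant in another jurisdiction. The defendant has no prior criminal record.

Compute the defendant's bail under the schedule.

$66,330

Base amounts from the schedule: disorderly conduct $21,500; identity theft $32,450; possession of a controlled substance $500.
Stacking rule: highest base plus 20% of each additional charge. Highest is identity theft at $32,450. Additional: $21,500 × 20% = $4,300; $500 × 20% = $100. Combined base = $32,450 + $4,400 = $36,850.
No prior criminal record (−20%): $36,850 × 0.8 = $29,480.
Defendant has an active warrant in another jurisdiction (+50%): $29,480 × 1.5 = $44,220.
Offense committed while on probation or parole (+50%): $44,220 × 1.5 = $66,330.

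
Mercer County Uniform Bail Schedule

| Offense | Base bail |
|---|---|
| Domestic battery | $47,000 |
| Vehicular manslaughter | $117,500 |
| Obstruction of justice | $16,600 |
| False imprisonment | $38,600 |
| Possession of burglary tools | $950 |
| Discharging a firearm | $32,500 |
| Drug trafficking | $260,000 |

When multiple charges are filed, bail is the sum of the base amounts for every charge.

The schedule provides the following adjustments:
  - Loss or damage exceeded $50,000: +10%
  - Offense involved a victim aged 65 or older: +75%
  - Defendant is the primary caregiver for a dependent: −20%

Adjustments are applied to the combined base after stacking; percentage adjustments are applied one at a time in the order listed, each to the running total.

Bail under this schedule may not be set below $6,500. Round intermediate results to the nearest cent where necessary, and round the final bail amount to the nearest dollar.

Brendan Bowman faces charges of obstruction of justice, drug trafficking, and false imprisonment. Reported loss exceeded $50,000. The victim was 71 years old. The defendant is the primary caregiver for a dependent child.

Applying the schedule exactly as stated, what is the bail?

Base amounts from the schedule: obstruction of justice $16,600; drug trafficking $260,000; false imprisonment $38,600.
Stacking rule: sum of all bases. $16,600 + $260,000 + $38,600 = $315,200.
Loss or damage exceeded $50,000 (+10%): $315,200 × 1.1 = $346,720.
Offense involved a victim aged 65 or older (+75%): $346,720 × 1.75 = $606,760.
Defendant is the primary caregiver for a dependent (−20%): $606,760 × 0.8 = $485,408.
$485,408 is at or above the $6,500 minimum.

$485,408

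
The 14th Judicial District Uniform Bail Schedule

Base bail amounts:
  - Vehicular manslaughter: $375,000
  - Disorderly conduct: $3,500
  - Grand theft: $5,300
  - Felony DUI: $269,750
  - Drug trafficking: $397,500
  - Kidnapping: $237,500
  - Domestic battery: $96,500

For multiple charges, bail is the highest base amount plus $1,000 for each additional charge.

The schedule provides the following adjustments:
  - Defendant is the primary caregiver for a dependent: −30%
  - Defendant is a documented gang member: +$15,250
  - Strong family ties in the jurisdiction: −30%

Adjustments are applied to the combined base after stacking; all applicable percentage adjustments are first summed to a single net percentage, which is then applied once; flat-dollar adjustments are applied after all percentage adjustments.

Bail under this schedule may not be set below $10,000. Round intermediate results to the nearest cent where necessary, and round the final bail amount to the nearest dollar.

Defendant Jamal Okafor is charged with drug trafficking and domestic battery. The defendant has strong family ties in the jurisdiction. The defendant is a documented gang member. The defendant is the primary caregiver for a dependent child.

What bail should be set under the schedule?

Base amounts from the schedule: drug trafficking $397,500; domestic battery $96,500.
Stacking rule: highest base plus $1,000 per additional charge. Highest is drug trafficking at $397,500; 1 additional charge → +$1,000. Combined base = $398,500.
Net percentage adjustment: −30% −30% = −60%. $398,500 × 0.4 = $159,400.
Defendant is a documented gang member (+$15,250 flat): $159,400 + $15,250 = $174,650.
$174,650 is at or above the $10,000 minimum.

$174,650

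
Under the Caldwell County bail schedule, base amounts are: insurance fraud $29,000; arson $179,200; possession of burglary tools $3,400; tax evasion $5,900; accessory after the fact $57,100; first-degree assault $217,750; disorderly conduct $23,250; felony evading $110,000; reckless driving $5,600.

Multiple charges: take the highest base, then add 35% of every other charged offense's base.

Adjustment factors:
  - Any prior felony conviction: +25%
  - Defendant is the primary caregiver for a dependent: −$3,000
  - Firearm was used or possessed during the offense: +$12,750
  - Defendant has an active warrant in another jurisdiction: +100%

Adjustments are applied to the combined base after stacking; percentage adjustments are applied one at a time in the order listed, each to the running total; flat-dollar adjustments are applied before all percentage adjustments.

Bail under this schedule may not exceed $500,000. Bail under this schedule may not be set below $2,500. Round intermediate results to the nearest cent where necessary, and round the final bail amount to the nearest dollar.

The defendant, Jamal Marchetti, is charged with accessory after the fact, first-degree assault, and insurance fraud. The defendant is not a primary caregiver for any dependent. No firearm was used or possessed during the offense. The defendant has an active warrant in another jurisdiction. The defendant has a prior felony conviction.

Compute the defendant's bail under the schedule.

$500,000

Base amounts from the schedule: accessory after the fact $57,100; first-degree assault $217,750; insurance fraud $29,000.
Stacking rule: highest base plus 35% of each additional charge. Highest is first-degree assault at $217,750. Additional: $57,100 × 35% = $19,985; $29,000 × 35% = $10,150. Combined base = $217,750 + $30,135 = $247,885.
Any prior felony conviction (+25%): $247,885 × 1.25 = $309,856.25.
Defendant has an active warrant in another jurisdiction (+100%): $309,856.25 × 2 = $619,712.50.
Result $619,712.50 exceeds the maximum of $500,000; bail is capped at $500,000.
$500,000 is at or above the $2,500 minimum.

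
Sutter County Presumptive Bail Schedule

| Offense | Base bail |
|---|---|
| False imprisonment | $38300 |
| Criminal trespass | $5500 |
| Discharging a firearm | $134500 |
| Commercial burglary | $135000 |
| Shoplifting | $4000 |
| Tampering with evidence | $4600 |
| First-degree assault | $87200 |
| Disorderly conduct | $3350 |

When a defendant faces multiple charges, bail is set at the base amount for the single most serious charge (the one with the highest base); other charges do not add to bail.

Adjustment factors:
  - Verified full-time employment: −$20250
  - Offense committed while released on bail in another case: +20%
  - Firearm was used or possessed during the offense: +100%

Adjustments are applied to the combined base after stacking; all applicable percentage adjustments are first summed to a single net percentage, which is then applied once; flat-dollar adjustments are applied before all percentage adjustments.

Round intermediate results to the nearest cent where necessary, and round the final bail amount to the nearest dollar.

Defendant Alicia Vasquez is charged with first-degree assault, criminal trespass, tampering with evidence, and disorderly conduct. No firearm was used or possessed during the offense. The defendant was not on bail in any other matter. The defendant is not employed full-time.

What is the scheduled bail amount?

Base amounts from the schedule: first-degree assault $87200; criminal trespass $5500; tampering with evidence $4600; disorderly conduct $3350.
Stacking rule: use the highest base only. Highest is first-degree assault at $87200. Combined base = $87200.
No adjustment factors apply to this defendant.

$87200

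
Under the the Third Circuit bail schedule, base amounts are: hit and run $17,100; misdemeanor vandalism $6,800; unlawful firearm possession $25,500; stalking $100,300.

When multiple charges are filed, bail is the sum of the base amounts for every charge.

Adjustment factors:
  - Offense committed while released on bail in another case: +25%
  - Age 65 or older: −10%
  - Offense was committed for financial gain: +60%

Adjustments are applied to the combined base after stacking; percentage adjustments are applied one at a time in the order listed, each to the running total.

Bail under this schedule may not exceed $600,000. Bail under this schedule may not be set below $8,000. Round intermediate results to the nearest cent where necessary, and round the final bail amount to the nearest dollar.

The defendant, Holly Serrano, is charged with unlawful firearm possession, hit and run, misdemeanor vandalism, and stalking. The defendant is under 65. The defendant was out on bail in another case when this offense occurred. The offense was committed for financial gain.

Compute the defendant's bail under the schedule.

$299,400

Base amounts from the schedule: unlawful firearm possession $25,500; hit and run $17,100; misdemeanor vandalism $6,800; stalking $100,300.
Stacking rule: sum of all bases. $25,500 + $17,100 + $6,800 + $100,300 = $149,700.
Offense committed while released on bail in another case (+25%): $149,700 × 1.25 = $187,125.
Offense was committed for financial gain (+60%): $187,125 × 1.6 = $299,400.
$299,400 is within the $600,000 maximum.
$299,400 is at or above the $8,000 minimum.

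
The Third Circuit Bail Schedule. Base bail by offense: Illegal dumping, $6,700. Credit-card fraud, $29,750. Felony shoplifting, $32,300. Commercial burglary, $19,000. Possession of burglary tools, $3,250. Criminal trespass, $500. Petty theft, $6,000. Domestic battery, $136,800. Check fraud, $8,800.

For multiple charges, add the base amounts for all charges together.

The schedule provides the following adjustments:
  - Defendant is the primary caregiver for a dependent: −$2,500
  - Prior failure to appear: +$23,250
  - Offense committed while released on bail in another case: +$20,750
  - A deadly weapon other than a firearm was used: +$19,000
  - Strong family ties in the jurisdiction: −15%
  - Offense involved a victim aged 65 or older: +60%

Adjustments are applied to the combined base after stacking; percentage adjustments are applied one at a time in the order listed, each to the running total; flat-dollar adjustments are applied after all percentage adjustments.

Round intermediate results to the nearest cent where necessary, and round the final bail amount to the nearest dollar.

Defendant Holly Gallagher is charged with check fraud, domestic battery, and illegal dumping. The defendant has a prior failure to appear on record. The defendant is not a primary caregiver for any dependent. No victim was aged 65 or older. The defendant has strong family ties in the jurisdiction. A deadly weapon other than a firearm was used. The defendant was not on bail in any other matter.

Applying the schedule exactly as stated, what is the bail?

$171,705

Base amounts from the schedule: check fraud $8,800; domestic battery $136,800; illegal dumping $6,700.
Stacking rule: sum of all bases. $8,800 + $136,800 + $6,700 = $152,300.
Strong family ties in the jurisdiction (−15%): $152,300 × 0.85 = $129,455.
Prior failure to appear (+$23,250 flat): $129,455 + $23,250 = $152,705.
A deadly weapon other than a firearm was used (+$19,000 flat): $152,705 + $19,000 = $171,705.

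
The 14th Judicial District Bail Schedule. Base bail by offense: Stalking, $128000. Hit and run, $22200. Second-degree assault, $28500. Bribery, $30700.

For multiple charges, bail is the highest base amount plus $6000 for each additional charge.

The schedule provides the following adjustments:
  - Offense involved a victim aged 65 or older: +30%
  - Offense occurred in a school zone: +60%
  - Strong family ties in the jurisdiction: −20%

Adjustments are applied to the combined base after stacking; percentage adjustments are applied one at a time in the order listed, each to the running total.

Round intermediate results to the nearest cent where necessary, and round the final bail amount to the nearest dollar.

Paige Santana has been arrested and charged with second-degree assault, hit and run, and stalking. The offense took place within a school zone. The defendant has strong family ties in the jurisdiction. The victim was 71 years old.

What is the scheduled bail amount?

$232960

Base amounts from the schedule: second-degree assault $28500; hit and run $22200; stalking $128000.
Stacking rule: highest base plus $6000 per additional charge. Highest is stalking at $128000; 2 additional charges → +$12000. Combined base = $140000.
Offense involved a victim aged 65 or older (+30%): $140000 × 1.3 = $182000.
Offense occurred in a school zone (+60%): $182000 × 1.6 = $291200.
Strong family ties in the jurisdiction (−20%): $291200 × 0.8 = $232960.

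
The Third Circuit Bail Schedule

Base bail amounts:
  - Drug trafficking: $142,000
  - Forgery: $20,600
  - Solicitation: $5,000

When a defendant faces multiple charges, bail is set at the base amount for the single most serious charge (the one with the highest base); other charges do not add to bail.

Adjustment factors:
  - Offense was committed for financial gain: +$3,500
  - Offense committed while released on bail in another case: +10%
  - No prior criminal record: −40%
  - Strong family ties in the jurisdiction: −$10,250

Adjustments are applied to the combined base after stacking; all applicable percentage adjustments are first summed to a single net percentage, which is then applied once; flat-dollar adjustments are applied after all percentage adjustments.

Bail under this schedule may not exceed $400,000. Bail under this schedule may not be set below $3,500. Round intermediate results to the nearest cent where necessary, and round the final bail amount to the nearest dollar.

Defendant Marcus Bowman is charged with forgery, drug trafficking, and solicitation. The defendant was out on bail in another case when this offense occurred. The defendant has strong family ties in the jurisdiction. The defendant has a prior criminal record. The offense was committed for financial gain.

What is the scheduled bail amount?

$149,450

Base amounts from the schedule: forgery $20,600; drug trafficking $142,000; solicitation $5,000.
Stacking rule: use the highest base only. Highest is drug trafficking at $142,000. Combined base = $142,000.
Offense committed while released on bail in another case (+10%): $142,000 × 1.1 = $156,200.
Offense was committed for financial gain (+$3,500 flat): $156,200 + $3,500 = $159,700.
Strong family ties in the jurisdiction (−$10,250 flat): $159,700 − $10,250 = $149,450.
$149,450 is within the $400,000 maximum.
$149,450 is at or above the $3,500 minimum.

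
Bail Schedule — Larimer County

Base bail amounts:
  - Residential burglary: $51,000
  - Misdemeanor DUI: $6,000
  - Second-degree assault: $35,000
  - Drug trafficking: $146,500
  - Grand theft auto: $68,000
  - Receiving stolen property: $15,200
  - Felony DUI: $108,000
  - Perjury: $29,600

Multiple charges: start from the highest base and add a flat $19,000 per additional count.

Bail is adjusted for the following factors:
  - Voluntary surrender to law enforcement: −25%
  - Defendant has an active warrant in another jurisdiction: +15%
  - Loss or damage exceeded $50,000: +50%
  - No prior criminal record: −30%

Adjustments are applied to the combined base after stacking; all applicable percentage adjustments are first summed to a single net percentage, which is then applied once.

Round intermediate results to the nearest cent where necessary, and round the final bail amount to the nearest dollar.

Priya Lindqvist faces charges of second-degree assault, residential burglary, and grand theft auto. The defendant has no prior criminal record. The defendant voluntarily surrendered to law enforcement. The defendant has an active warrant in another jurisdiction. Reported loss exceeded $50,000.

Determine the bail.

$116,600

Base amounts from the schedule: second-degree assault $35,000; residential burglary $51,000; grand theft auto $68,000.
Stacking rule: highest base plus $19,000 per additional charge. Highest is grand theft auto at $68,000; 2 additional charges → +$38,000. Combined base = $106,000.
Net percentage adjustment: −25% +15% +50% −30% = +10%. $106,000 × 1.1 = $116,600.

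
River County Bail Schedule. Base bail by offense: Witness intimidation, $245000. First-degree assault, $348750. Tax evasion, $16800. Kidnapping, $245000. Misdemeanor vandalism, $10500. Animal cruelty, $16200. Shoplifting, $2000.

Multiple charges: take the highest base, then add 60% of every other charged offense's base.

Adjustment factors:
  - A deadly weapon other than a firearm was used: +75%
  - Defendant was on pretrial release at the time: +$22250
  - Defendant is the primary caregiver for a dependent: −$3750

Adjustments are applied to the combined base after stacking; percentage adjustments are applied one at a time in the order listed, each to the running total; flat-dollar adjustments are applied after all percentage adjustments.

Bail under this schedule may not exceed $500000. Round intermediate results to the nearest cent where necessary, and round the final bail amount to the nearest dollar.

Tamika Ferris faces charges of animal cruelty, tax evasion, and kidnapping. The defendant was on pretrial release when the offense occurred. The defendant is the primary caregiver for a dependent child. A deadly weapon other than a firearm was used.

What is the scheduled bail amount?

Base amounts from the schedule: animal cruelty $16200; tax evasion $16800; kidnapping $245000.
Stacking rule: highest base plus 60% of each additional charge. Highest is kidnapping at $245000. Additional: $16200 × 60% = $9720; $16800 × 60% = $10080. Combined base = $245000 + $19800 = $264800.
A deadly weapon other than a firearm was used (+75%): $264800 × 1.75 = $463400.
Defendant was on pretrial release at the time (+$22250 flat): $463400 + $22250 = $485650.
Defendant is the primary caregiver for a dependent (−$3750 flat): $485650 − $3750 = $481900.
$481900 is within the $500000 maximum.

$481900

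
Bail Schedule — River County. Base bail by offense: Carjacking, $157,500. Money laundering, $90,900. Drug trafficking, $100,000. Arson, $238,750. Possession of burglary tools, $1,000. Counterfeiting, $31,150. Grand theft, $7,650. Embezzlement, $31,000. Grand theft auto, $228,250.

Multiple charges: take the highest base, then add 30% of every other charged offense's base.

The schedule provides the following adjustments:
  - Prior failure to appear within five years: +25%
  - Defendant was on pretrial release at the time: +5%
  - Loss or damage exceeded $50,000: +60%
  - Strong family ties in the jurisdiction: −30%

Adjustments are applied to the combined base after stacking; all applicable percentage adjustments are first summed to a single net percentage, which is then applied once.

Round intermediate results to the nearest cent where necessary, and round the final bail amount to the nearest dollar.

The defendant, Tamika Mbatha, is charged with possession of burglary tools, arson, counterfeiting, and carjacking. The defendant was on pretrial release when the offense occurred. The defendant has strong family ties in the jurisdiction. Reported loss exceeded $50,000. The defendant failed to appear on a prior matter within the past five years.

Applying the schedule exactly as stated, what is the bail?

$473,032

Base amounts from the schedule: possession of burglary tools $1,000; arson $238,750; counterfeiting $31,150; carjacking $157,500.
Stacking rule: highest base plus 30% of each additional charge. Highest is arson at $238,750. Additional: $1,000 × 30% = $300; $31,150 × 30% = $9,345; $157,500 × 30% = $47,250. Combined base = $238,750 + $56,895 = $295,645.
Net percentage adjustment: +25% +5% +60% −30% = +60%. $295,645 × 1.6 = $473,032.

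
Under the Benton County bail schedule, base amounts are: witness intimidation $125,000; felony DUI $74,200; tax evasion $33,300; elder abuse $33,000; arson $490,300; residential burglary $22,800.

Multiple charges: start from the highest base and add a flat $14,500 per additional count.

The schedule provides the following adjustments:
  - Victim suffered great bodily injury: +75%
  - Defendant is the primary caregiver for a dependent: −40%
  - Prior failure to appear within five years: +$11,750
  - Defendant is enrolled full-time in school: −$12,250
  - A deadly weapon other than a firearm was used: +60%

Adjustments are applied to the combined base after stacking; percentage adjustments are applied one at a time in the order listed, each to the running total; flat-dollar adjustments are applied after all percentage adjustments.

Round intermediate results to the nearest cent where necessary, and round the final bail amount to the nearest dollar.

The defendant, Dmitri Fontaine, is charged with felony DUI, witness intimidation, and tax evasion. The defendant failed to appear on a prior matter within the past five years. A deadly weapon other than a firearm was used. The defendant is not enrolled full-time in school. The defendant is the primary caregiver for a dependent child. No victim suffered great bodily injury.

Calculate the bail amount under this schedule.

Base amounts from the schedule: felony DUI $74,200; witness intimidation $125,000; tax evasion $33,300.
Stacking rule: highest base plus $14,500 per additional charge. Highest is witness intimidation at $125,000; 2 additional charges → +$29,000. Combined base = $154,000.
Defendant is the primary caregiver for a dependent (−40%): $154,000 × 0.6 = $92,400.
A deadly weapon other than a firearm was used (+60%): $92,400 × 1.6 = $147,840.
Prior failure to appear within five years (+$11,750 flat): $147,840 + $11,750 = $159,590.

$159,590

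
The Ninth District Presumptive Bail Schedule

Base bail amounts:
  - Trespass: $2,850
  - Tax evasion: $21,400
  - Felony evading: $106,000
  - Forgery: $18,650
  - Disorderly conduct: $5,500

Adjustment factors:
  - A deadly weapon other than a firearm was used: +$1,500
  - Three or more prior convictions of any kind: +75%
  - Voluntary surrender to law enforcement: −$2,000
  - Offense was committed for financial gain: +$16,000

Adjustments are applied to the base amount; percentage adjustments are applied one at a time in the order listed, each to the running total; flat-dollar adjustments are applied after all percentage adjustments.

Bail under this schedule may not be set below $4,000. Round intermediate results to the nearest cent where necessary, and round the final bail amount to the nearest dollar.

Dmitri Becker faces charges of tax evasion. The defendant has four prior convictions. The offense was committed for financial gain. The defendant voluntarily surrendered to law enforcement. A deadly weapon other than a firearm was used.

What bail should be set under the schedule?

Base amounts from the schedule: tax evasion $21,400.
Single charge. Combined base = $21,400.
Three or more prior convictions of any kind (+75%): $21,400 × 1.75 = $37,450.
A deadly weapon other than a firearm was used (+$1,500 flat): $37,450 + $1,500 = $38,950.
Voluntary surrender to law enforcement (−$2,000 flat): $38,950 − $2,000 = $36,950.
Offense was committed for financial gain (+$16,000 flat): $36,950 + $16,000 = $52,950.
$52,950 is at or above the $4,000 minimum.

$52,950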